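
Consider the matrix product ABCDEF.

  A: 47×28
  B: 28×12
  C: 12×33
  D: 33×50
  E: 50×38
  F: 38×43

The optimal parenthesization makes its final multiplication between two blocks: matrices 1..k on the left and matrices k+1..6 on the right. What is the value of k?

2

Adjacent pairs: AB = 47·28·12 = 15792; BC = 28·12·33 = 11088; CD = 12·33·50 = 19800; DE = 33·50·38 = 62700; EF = 50·38·43 = 81700.
Length 3: A..C: k=1: 0+11088+47·28·33=54516; k=2: 15792+0+47·12·33=34404 → min 34404 | B..D: k=2: 0+19800+28·12·50=36600; k=3: 11088+0+28·33·50=57288 → min 36600 | C..E: k=3: 0+62700+12·33·38=77748; k=4: 19800+0+12·50·38=42600 → min 42600 | D..F: k=4: 0+81700+33·50·43=152650; k=5: 62700+0+33·38·43=116622 → min 116622.
Length 4: A..D: k=1: 0+36600+47·28·50=102400; k=2: 15792+19800+47·12·50=63792; k=3: 34404+0+47·33·50=111954 → min 63792 | B..E: k=2: 0+42600+28·12·38=55368; k=3: 11088+62700+28·33·38=108900; k=4: 36600+0+28·50·38=89800 → min 55368 | C..F: k=3: 0+116622+12·33·43=133650; k=4: 19800+81700+12·50·43=127300; k=5: 42600+0+12·38·43=62208 → min 62208.
Length 5: A..E: k=1: 0+55368+47·28·38=105376; k=2: 15792+42600+47·12·38=79824; k=3: 34404+62700+47·33·38=156042; k=4: 63792+0+47·50·38=153092 → min 79824 | B..F: k=2: 0+62208+28·12·43=76656; k=3: 11088+116622+28·33·43=167442; k=4: 36600+81700+28·50·43=178500; k=5: 55368+0+28·38·43=101120 → min 76656.
Top-level splits: k=1: (A..A)·(B..F) → 0+76656+47·28·43 = 133244; k=2: (A..B)·(C..F) → 15792+62208+47·12·43 = 102252; k=3: (A..C)·(D..F) → 34404+116622+47·33·43 = 217719; k=4: (A..D)·(E..F) → 63792+81700+47·50·43 = 246542; k=5: (A..E)·(F..F) → 79824+0+47·38·43 = 156622.
Best split is after B, i.e. k = 2.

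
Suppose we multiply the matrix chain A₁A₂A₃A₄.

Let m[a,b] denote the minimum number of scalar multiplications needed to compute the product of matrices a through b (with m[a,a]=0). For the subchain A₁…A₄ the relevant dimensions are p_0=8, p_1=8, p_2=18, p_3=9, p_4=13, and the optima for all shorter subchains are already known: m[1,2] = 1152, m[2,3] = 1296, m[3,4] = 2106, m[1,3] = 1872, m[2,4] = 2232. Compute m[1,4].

2808

m[1,4] = min over k∈[1,3] of m[1,k]+m[k+1,4]+p_{0}·p_k·p_{4}.
k=1: 0 + 2232 + 8·8·13 = 3064; k=2: 1152 + 2106 + 8·18·13 = 5130; k=3: 1872 + 0 + 8·9·13 = 2808.
Minimum: 2808 at k=3.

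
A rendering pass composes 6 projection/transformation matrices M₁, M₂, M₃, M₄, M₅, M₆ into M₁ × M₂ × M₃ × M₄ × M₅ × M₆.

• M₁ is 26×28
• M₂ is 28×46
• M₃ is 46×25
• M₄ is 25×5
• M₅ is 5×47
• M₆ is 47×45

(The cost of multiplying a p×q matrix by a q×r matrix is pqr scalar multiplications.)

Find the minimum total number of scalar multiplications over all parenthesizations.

32255

Adjacent pairs: M₁M₂ = 26·28·46 = 33488; M₂M₃ = 28·46·25 = 32200; M₃M₄ = 46·25·5 = 5750; M₄M₅ = 25·5·47 = 5875; M₅M₆ = 5·47·45 = 10575.
Length 3: M₁..M₃: k=1: 0+32200+26·28·25=50400; k=2: 33488+0+26·46·25=63388 → min 50400 | M₂..M₄: k=2: 0+5750+28·46·5=12190; k=3: 32200+0+28·25·5=35700 → min 12190 | M₃..M₅: k=3: 0+5875+46·25·47=59925; k=4: 5750+0+46·5·47=16560 → min 16560 | M₄..M₆: k=4: 0+10575+25·5·45=16200; k=5: 5875+0+25·47·45=58750 → min 16200.
Length 4: M₁..M₄: k=1: 0+12190+26·28·5=15830; k=2: 33488+5750+26·46·5=45218; k=3: 50400+0+26·25·5=53650 → min 15830 | M₂..M₅: k=2: 0+16560+28·46·47=77096; k=3: 32200+5875+28·25·47=70975; k=4: 12190+0+28·5·47=18770 → min 18770 | M₃..M₆: k=3: 0+16200+46·25·45=67950; k=4: 5750+10575+46·5·45=26675; k=5: 16560+0+46·47·45=113850 → min 26675.
Length 5: M₁..M₅: k=1: 0+18770+26·28·47=52986; k=2: 33488+16560+26·46·47=106260; k=3: 50400+5875+26·25·47=86825; k=4: 15830+0+26·5·47=21940 → min 21940 | M₂..M₆: k=2: 0+26675+28·46·45=84635; k=3: 32200+16200+28·25·45=79900; k=4: 12190+10575+28·5·45=29065; k=5: 18770+0+28·47·45=77990 → min 29065.
Length 6: M₁..M₆: k=1: 0+29065+26·28·45=61825; k=2: 33488+26675+26·46·45=113983; k=3: 50400+16200+26·25·45=95850; k=4: 15830+10575+26·5·45=32255; k=5: 21940+0+26·47·45=76930 → min 32255.
Optimal order: ((M₁ × (M₂ × (M₃ × M₄))) × (M₅ × M₆)) with cost 32255.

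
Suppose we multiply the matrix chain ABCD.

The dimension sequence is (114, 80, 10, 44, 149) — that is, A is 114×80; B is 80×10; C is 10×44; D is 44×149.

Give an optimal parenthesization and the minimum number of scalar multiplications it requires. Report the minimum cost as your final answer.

326620

Adjacent pairs: AB = 114·80·10 = 91200; BC = 80·10·44 = 35200; CD = 10·44·149 = 65560.
Length 3: A..C: k=1: 0+35200+114·80·44=436480; k=2: 91200+0+114·10·44=141360 → min 141360 | B..D: k=2: 0+65560+80·10·149=184760; k=3: 35200+0+80·44·149=559680 → min 184760.
Length 4: A..D: k=1: 0+184760+114·80·149=1543640; k=2: 91200+65560+114·10·149=326620; k=3: 141360+0+114·44·149=888744 → min 326620.
Optimal parenthesization: ((AB)(CD)) with cost 326620.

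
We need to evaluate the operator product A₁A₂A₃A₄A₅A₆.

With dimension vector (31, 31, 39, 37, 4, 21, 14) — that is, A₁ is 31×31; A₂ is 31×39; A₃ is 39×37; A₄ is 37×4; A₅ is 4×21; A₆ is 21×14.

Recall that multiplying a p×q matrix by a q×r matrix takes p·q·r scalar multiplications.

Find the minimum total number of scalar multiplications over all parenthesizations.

17364

Adjacent pairs: A₁A₂ = 31·31·39 = 37479; A₂A₃ = 31·39·37 = 44733; A₃A₄ = 39·37·4 = 5772; A₄A₅ = 37·4·21 = 3108; A₅A₆ = 4·21·14 = 1176.
Length 3: A₁..A₃: k=1: 0+44733+31·31·37=80290; k=2: 37479+0+31·39·37=82212 → min 80290 | A₂..A₄: k=2: 0+5772+31·39·4=10608; k=3: 44733+0+31·37·4=49321 → min 10608 | A₃..A₅: k=3: 0+3108+39·37·21=33411; k=4: 5772+0+39·4·21=9048 → min 9048 | A₄..A₆: k=4: 0+1176+37·4·14=3248; k=5: 3108+0+37·21·14=13986 → min 3248.
Length 4: A₁..A₄: k=1: 0+10608+31·31·4=14452; k=2: 37479+5772+31·39·4=48087; k=3: 80290+0+31·37·4=84878 → min 14452 | A₂..A₅: k=2: 0+9048+31·39·21=34437; k=3: 44733+3108+31·37·21=71928; k=4: 10608+0+31·4·21=13212 → min 13212 | A₃..A₆: k=3: 0+3248+39·37·14=23450; k=4: 5772+1176+39·4·14=9132; k=5: 9048+0+39·21·14=20514 → min 9132.
Length 5: A₁..A₅: k=1: 0+13212+31·31·21=33393; k=2: 37479+9048+31·39·21=71916; k=3: 80290+3108+31·37·21=107485; k=4: 14452+0+31·4·21=17056 → min 17056 | A₂..A₆: k=2: 0+9132+31·39·14=26058; k=3: 44733+3248+31·37·14=64039; k=4: 10608+1176+31·4·14=13520; k=5: 13212+0+31·21·14=22326 → min 13520.
Length 6: A₁..A₆: k=1: 0+13520+31·31·14=26974; k=2: 37479+9132+31·39·14=63537; k=3: 80290+3248+31·37·14=99596; k=4: 14452+1176+31·4·14=17364; k=5: 17056+0+31·21·14=26170 → min 17364.
Optimal order: ((A₁(A₂(A₃A₄)))(A₅A₆)) with cost 17364.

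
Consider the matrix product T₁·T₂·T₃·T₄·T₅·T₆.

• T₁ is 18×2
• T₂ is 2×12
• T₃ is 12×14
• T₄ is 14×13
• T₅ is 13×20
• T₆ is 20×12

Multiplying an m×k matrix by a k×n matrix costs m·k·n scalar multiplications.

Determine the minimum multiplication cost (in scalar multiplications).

Adjacent pairs: T₁T₂ = 18·2·12 = 432; T₂T₃ = 2·12·14 = 336; T₃T₄ = 12·14·13 = 2184; T₄T₅ = 14·13·20 = 3640; T₅T₆ = 13·20·12 = 3120.
Length 3: T₁..T₃: k=1: 0+336+18·2·14=840; k=2: 432+0+18·12·14=3456 → min 840 | T₂..T₄: k=2: 0+2184+2·12·13=2496; k=3: 336+0+2·14·13=700 → min 700 | T₃..T₅: k=3: 0+3640+12·14·20=7000; k=4: 2184+0+12·13·20=5304 → min 5304 | T₄..T₆: k=4: 0+3120+14·13·12=5304; k=5: 3640+0+14·20·12=7000 → min 5304.
Length 4: T₁..T₄: k=1: 0+700+18·2·13=1168; k=2: 432+2184+18·12·13=5424; k=3: 840+0+18·14·13=4116 → min 1168 | T₂..T₅: k=2: 0+5304+2·12·20=5784; k=3: 336+3640+2·14·20=4536; k=4: 700+0+2·13·20=1220 → min 1220 | T₃..T₆: k=3: 0+5304+12·14·12=7320; k=4: 2184+3120+12·13·12=7176; k=5: 5304+0+12·20·12=8184 → min 7176.
Length 5: T₁..T₅: k=1: 0+1220+18·2·20=1940; k=2: 432+5304+18·12·20=10056; k=3: 840+3640+18·14·20=9520; k=4: 1168+0+18·13·20=5848 → min 1940 | T₂..T₆: k=2: 0+7176+2·12·12=7464; k=3: 336+5304+2·14·12=5976; k=4: 700+3120+2·13·12=4132; k=5: 1220+0+2·20·12=1700 → min 1700.
Length 6: T₁..T₆: k=1: 0+1700+18·2·12=2132; k=2: 432+7176+18·12·12=10200; k=3: 840+5304+18·14·12=9168; k=4: 1168+3120+18·13·12=7096; k=5: 1940+0+18·20·12=6260 → min 2132.
Optimal order: (T₁·((((T₂·T₃)·T₄)·T₅)·T₆)) with cost 2132.

2132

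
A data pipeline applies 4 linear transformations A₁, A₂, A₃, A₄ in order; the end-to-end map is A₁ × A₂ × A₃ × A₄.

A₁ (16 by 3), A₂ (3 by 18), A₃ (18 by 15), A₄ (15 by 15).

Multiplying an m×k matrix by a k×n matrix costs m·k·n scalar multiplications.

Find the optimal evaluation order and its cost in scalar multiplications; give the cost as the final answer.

2205

Adjacent pairs: A₁A₂ = 16·3·18 = 864; A₂A₃ = 3·18·15 = 810; A₃A₄ = 18·15·15 = 4050.
Length 3: A₁..A₃: k=1: 0+810+16·3·15=1530; k=2: 864+0+16·18·15=5184 → min 1530 | A₂..A₄: k=2: 0+4050+3·18·15=4860; k=3: 810+0+3·15·15=1485 → min 1485.
Length 4: A₁..A₄: k=1: 0+1485+16·3·15=2205; k=2: 864+4050+16·18·15=9234; k=3: 1530+0+16·15·15=5130 → min 2205.
Optimal parenthesization: (A₁ × ((A₂ × A₃) × A₄)) with cost 2205.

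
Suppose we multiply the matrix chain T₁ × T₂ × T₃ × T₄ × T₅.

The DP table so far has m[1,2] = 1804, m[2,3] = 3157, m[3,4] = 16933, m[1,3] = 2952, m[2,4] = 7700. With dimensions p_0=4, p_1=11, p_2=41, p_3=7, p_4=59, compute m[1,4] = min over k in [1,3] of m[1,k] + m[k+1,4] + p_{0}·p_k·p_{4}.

4604

m[1,4] = min over k∈[1,3] of m[1,k]+m[k+1,4]+p_{0}·p_k·p_{4}.
k=1: 0 + 7700 + 4·11·59 = 10296; k=2: 1804 + 16933 + 4·41·59 = 28413; k=3: 2952 + 0 + 4·7·59 = 4604.
Minimum: 4604 at k=3.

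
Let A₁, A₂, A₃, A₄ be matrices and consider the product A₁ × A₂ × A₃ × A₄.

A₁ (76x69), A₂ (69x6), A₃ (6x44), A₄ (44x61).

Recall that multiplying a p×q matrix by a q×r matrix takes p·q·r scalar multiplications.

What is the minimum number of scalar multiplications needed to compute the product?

Adjacent pairs: A₁A₂ = 76·69·6 = 31464; A₂A₃ = 69·6·44 = 18216; A₃A₄ = 6·44·61 = 16104.
Length 3: A₁..A₃: k=1: 0+18216+76·69·44=248952; k=2: 31464+0+76·6·44=51528 → min 51528 | A₂..A₄: k=2: 0+16104+69·6·61=41358; k=3: 18216+0+69·44·61=203412 → min 41358.
Length 4: A₁..A₄: k=1: 0+41358+76·69·61=361242; k=2: 31464+16104+76·6·61=75384; k=3: 51528+0+76·44·61=255512 → min 75384.
Optimal order: ((A₁ × A₂) × (A₃ × A₄)) with cost 75384.

75384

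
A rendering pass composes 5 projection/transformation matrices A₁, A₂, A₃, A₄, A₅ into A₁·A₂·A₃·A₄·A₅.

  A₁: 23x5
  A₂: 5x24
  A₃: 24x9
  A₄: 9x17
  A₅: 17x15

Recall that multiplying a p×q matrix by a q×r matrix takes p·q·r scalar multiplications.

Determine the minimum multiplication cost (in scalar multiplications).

4845

Adjacent pairs: A₁A₂ = 23·5·24 = 2760; A₂A₃ = 5·24·9 = 1080; A₃A₄ = 24·9·17 = 3672; A₄A₅ = 9·17·15 = 2295.
Length 3: A₁..A₃: k=1: 0+1080+23·5·9=2115; k=2: 2760+0+23·24·9=7728 → min 2115 | A₂..A₄: k=2: 0+3672+5·24·17=5712; k=3: 1080+0+5·9·17=1845 → min 1845 | A₃..A₅: k=3: 0+2295+24·9·15=5535; k=4: 3672+0+24·17·15=9792 → min 5535.
Length 4: A₁..A₄: k=1: 0+1845+23·5·17=3800; k=2: 2760+3672+23·24·17=15816; k=3: 2115+0+23·9·17=5634 → min 3800 | A₂..A₅: k=2: 0+5535+5·24·15=7335; k=3: 1080+2295+5·9·15=4050; k=4: 1845+0+5·17·15=3120 → min 3120.
Length 5: A₁..A₅: k=1: 0+3120+23·5·15=4845; k=2: 2760+5535+23·24·15=16575; k=3: 2115+2295+23·9·15=7515; k=4: 3800+0+23·17·15=9665 → min 4845.
Optimal order: (A₁·(((A₂·A₃)·A₄)·A₅)) with cost 4845.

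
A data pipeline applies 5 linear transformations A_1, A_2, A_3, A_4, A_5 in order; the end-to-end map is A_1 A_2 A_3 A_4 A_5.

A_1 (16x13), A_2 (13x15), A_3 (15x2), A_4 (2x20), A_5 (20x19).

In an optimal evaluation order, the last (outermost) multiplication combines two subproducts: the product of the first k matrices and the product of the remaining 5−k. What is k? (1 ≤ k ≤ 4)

Adjacent pairs: A_1A_2 = 16·13·15 = 3120; A_2A_3 = 13·15·2 = 390; A_3A_4 = 15·2·20 = 600; A_4A_5 = 2·20·19 = 760.
Length 3: A_1..A_3: k=1: 0+390+16·13·2=806; k=2: 3120+0+16·15·2=3600 → min 806 | A_2..A_4: k=2: 0+600+13·15·20=4500; k=3: 390+0+13·2·20=910 → min 910 | A_3..A_5: k=3: 0+760+15·2·19=1330; k=4: 600+0+15·20·19=6300 → min 1330.
Length 4: A_1..A_4: k=1: 0+910+16·13·20=5070; k=2: 3120+600+16·15·20=8520; k=3: 806+0+16·2·20=1446 → min 1446 | A_2..A_5: k=2: 0+1330+13·15·19=5035; k=3: 390+760+13·2·19=1644; k=4: 910+0+13·20·19=5850 → min 1644.
Top-level splits: k=1: (A_1..A_1)·(A_2..A_5) → 0+1644+16·13·19 = 5596; k=2: (A_1..A_2)·(A_3..A_5) → 3120+1330+16·15·19 = 9010; k=3: (A_1..A_3)·(A_4..A_5) → 806+760+16·2·19 = 2174; k=4: (A_1..A_4)·(A_5..A_5) → 1446+0+16·20·19 = 7526.
Best split is after A_3, i.e. k = 3.

3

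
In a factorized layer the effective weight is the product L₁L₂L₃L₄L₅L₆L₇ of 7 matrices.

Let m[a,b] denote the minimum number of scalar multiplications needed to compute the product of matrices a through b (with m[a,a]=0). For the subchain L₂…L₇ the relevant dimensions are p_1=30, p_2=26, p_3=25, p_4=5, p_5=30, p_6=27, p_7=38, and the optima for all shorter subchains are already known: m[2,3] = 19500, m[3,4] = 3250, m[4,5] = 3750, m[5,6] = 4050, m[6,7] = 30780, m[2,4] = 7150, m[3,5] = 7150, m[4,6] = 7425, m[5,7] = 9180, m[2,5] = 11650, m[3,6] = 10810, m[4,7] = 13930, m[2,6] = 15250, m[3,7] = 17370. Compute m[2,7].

m[2,7] = min over k∈[2,6] of m[2,k]+m[k+1,7]+p_{1}·p_k·p_{7}.
k=2: 0 + 17370 + 30·26·38 = 47010; k=3: 19500 + 13930 + 30·25·38 = 61930; k=4: 7150 + 9180 + 30·5·38 = 22030; k=5: 11650 + 30780 + 30·30·38 = 76630; k=6: 15250 + 0 + 30·27·38 = 46030.
Minimum: 22030 at k=4.

22030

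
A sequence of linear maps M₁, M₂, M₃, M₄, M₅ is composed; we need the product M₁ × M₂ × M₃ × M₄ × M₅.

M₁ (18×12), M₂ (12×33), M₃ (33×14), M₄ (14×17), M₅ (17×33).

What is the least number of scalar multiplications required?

22170

Adjacent pairs: M₁M₂ = 18·12·33 = 7128; M₂M₃ = 12·33·14 = 5544; M₃M₄ = 33·14·17 = 7854; M₄M₅ = 14·17·33 = 7854.
Length 3: M₁..M₃: k=1: 0+5544+18·12·14=8568; k=2: 7128+0+18·33·14=15444 → min 8568 | M₂..M₄: k=2: 0+7854+12·33·17=14586; k=3: 5544+0+12·14·17=8400 → min 8400 | M₃..M₅: k=3: 0+7854+33·14·33=23100; k=4: 7854+0+33·17·33=26367 → min 23100.
Length 4: M₁..M₄: k=1: 0+8400+18·12·17=12072; k=2: 7128+7854+18·33·17=25080; k=3: 8568+0+18·14·17=12852 → min 12072 | M₂..M₅: k=2: 0+23100+12·33·33=36168; k=3: 5544+7854+12·14·33=18942; k=4: 8400+0+12·17·33=15132 → min 15132.
Length 5: M₁..M₅: k=1: 0+15132+18·12·33=22260; k=2: 7128+23100+18·33·33=49830; k=3: 8568+7854+18·14·33=24738; k=4: 12072+0+18·17·33=22170 → min 22170.
Optimal order: ((M₁ × ((M₂ × M₃) × M₄)) × M₅) with cost 22170.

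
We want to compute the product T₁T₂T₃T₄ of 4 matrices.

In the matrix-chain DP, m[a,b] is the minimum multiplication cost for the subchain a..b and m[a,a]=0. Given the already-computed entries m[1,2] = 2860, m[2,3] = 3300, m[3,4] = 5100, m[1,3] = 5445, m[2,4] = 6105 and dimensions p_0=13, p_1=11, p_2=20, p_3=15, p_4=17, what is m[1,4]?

8536

m[1,4] = min over k∈[1,3] of m[1,k]+m[k+1,4]+p_{0}·p_k·p_{4}.
k=1: 0 + 6105 + 13·11·17 = 8536; k=2: 2860 + 5100 + 13·20·17 = 12380; k=3: 5445 + 0 + 13·15·17 = 8760.
Minimum: 8536 at k=1.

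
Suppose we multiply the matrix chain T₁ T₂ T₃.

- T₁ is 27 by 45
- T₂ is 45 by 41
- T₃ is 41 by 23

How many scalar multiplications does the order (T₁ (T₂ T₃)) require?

70380

(T₂ T₃): 45×41 by 41×23 → 45×23, cost 45·41·23 = 42435
(T₁ (T₂ T₃)): 27×45 by 45×23 → 27×23, cost 27·45·23 = 27945; cumulative 70380
Total: 70380 scalar multiplications.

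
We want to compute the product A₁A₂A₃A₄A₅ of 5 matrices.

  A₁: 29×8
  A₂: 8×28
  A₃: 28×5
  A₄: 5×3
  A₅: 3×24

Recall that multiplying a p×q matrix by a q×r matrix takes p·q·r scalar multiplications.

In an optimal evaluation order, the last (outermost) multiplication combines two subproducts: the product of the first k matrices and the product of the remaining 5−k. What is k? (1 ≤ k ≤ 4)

4

Adjacent pairs: A₁A₂ = 29·8·28 = 6496; A₂A₃ = 8·28·5 = 1120; A₃A₄ = 28·5·3 = 420; A₄A₅ = 5·3·24 = 360.
Length 3: A₁..A₃: k=1: 0+1120+29·8·5=2280; k=2: 6496+0+29·28·5=10556 → min 2280 | A₂..A₄: k=2: 0+420+8·28·3=1092; k=3: 1120+0+8·5·3=1240 → min 1092 | A₃..A₅: k=3: 0+360+28·5·24=3720; k=4: 420+0+28·3·24=2436 → min 2436.
Length 4: A₁..A₄: k=1: 0+1092+29·8·3=1788; k=2: 6496+420+29·28·3=9352; k=3: 2280+0+29·5·3=2715 → min 1788 | A₂..A₅: k=2: 0+2436+8·28·24=7812; k=3: 1120+360+8·5·24=2440; k=4: 1092+0+8·3·24=1668 → min 1668.
Top-level splits: k=1: (A₁..A₁)·(A₂..A₅) → 0+1668+29·8·24 = 7236; k=2: (A₁..A₂)·(A₃..A₅) → 6496+2436+29·28·24 = 28420; k=3: (A₁..A₃)·(A₄..A₅) → 2280+360+29·5·24 = 6120; k=4: (A₁..A₄)·(A₅..A₅) → 1788+0+29·3·24 = 3876.
Best split is after A₄, i.e. k = 4.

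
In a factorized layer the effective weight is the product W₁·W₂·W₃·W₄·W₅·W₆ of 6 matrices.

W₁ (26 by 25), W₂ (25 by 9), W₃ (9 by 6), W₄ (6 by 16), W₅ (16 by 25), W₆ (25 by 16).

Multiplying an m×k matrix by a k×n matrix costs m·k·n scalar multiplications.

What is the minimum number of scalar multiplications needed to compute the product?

12546

Adjacent pairs: W₁W₂ = 26·25·9 = 5850; W₂W₃ = 25·9·6 = 1350; W₃W₄ = 9·6·16 = 864; W₄W₅ = 6·16·25 = 2400; W₅W₆ = 16·25·16 = 6400.
Length 3: W₁..W₃: k=1: 0+1350+26·25·6=5250; k=2: 5850+0+26·9·6=7254 → min 5250 | W₂..W₄: k=2: 0+864+25·9·16=4464; k=3: 1350+0+25·6·16=3750 → min 3750 | W₃..W₅: k=3: 0+2400+9·6·25=3750; k=4: 864+0+9·16·25=4464 → min 3750 | W₄..W₆: k=4: 0+6400+6·16·16=7936; k=5: 2400+0+6·25·16=4800 → min 4800.
Length 4: W₁..W₄: k=1: 0+3750+26·25·16=14150; k=2: 5850+864+26·9·16=10458; k=3: 5250+0+26·6·16=7746 → min 7746 | W₂..W₅: k=2: 0+3750+25·9·25=9375; k=3: 1350+2400+25·6·25=7500; k=4: 3750+0+25·16·25=13750 → min 7500 | W₃..W₆: k=3: 0+4800+9·6·16=5664; k=4: 864+6400+9·16·16=9568; k=5: 3750+0+9·25·16=7350 → min 5664.
Length 5: W₁..W₅: k=1: 0+7500+26·25·25=23750; k=2: 5850+3750+26·9·25=15450; k=3: 5250+2400+26·6·25=11550; k=4: 7746+0+26·16·25=18146 → min 11550 | W₂..W₆: k=2: 0+5664+25·9·16=9264; k=3: 1350+4800+25·6·16=8550; k=4: 3750+6400+25·16·16=16550; k=5: 7500+0+25·25·16=17500 → min 8550.
Length 6: W₁..W₆: k=1: 0+8550+26·25·16=18950; k=2: 5850+5664+26·9·16=15258; k=3: 5250+4800+26·6·16=12546; k=4: 7746+6400+26·16·16=20802; k=5: 11550+0+26·25·16=21950 → min 12546.
Optimal order: ((W₁·(W₂·W₃))·((W₄·W₅)·W₆)) with cost 12546.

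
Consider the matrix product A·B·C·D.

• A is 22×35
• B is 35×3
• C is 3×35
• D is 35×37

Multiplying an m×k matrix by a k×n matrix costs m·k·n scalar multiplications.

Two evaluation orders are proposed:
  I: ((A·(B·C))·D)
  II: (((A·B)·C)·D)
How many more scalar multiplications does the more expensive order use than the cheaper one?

Order I = ((A·(B·C))·D): (B·C): 35×3 by 3×35 → 35×35, cost 35·3·35 = 3675; (A·(B·C)): 22×35 by 35×35 → 22×35, cost 22·35·35 = 26950; cumulative 30625; ((A·(B·C))·D): 22×35 by 35×37 → 22×37, cost 22·35·37 = 28490; cumulative 59115. Total 59115.
Order II = (((A·B)·C)·D): (A·B): 22×35 by 35×3 → 22×3, cost 22·35·3 = 2310; ((A·B)·C): 22×3 by 3×35 → 22×35, cost 22·3·35 = 2310; cumulative 4620; (((A·B)·C)·D): 22×35 by 35×37 → 22×37, cost 22·35·37 = 28490; cumulative 33110. Total 33110.
Difference: |59115 − 33110| = 26005.

26005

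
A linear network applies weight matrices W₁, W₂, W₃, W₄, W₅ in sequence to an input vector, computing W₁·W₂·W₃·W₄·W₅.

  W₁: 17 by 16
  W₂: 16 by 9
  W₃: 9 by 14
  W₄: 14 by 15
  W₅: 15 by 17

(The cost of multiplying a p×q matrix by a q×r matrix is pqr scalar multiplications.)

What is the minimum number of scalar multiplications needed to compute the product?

Adjacent pairs: W₁W₂ = 17·16·9 = 2448; W₂W₃ = 16·9·14 = 2016; W₃W₄ = 9·14·15 = 1890; W₄W₅ = 14·15·17 = 3570.
Length 3: W₁..W₃: k=1: 0+2016+17·16·14=5824; k=2: 2448+0+17·9·14=4590 → min 4590 | W₂..W₄: k=2: 0+1890+16·9·15=4050; k=3: 2016+0+16·14·15=5376 → min 4050 | W₃..W₅: k=3: 0+3570+9·14·17=5712; k=4: 1890+0+9·15·17=4185 → min 4185.
Length 4: W₁..W₄: k=1: 0+4050+17·16·15=8130; k=2: 2448+1890+17·9·15=6633; k=3: 4590+0+17·14·15=8160 → min 6633 | W₂..W₅: k=2: 0+4185+16·9·17=6633; k=3: 2016+3570+16·14·17=9394; k=4: 4050+0+16·15·17=8130 → min 6633.
Length 5: W₁..W₅: k=1: 0+6633+17·16·17=11257; k=2: 2448+4185+17·9·17=9234; k=3: 4590+3570+17·14·17=12206; k=4: 6633+0+17·15·17=10968 → min 9234.
Optimal order: ((W₁·W₂)·((W₃·W₄)·W₅)) with cost 9234.

9234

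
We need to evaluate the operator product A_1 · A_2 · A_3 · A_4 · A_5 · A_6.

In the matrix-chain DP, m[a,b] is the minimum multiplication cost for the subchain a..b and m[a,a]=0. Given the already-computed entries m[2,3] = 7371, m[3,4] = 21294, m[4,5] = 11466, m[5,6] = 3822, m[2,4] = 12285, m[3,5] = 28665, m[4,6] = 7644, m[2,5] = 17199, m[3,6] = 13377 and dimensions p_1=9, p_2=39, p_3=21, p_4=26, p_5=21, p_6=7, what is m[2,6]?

15834

m[2,6] = min over k∈[2,5] of m[2,k]+m[k+1,6]+p_{1}·p_k·p_{6}.
k=2: 0 + 13377 + 9·39·7 = 15834; k=3: 7371 + 7644 + 9·21·7 = 16338; k=4: 12285 + 3822 + 9·26·7 = 17745; k=5: 17199 + 0 + 9·21·7 = 18522.
Minimum: 15834 at k=2.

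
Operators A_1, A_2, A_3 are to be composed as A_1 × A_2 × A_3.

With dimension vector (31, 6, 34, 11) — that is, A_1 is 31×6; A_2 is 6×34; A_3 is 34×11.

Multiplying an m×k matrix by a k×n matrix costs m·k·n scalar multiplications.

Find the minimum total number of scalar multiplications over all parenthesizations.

Order (A_1 × (A_2 × A_3)): (A_2 × A_3): 6×34 by 34×11 → 6×11, cost 6·34·11 = 2244; (A_1 × (A_2 × A_3)): 31×6 by 6×11 → 31×11, cost 31·6·11 = 2046; cumulative 4290. Total 4290.
Order ((A_1 × A_2) × A_3): (A_1 × A_2): 31×6 by 6×34 → 31×34, cost 31·6·34 = 6324; ((A_1 × A_2) × A_3): 31×34 by 34×11 → 31×11, cost 31·34·11 = 11594; cumulative 17918. Total 17918.
Minimum: 4290.

4290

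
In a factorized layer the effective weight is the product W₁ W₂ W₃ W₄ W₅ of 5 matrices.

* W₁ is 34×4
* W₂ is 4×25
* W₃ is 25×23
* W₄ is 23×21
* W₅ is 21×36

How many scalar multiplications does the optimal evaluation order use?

12152

Adjacent pairs: W₁W₂ = 34·4·25 = 3400; W₂W₃ = 4·25·23 = 2300; W₃W₄ = 25·23·21 = 12075; W₄W₅ = 23·21·36 = 17388.
Length 3: W₁..W₃: k=1: 0+2300+34·4·23=5428; k=2: 3400+0+34·25·23=22950 → min 5428 | W₂..W₄: k=2: 0+12075+4·25·21=14175; k=3: 2300+0+4·23·21=4232 → min 4232 | W₃..W₅: k=3: 0+17388+25·23·36=38088; k=4: 12075+0+25·21·36=30975 → min 30975.
Length 4: W₁..W₄: k=1: 0+4232+34·4·21=7088; k=2: 3400+12075+34·25·21=33325; k=3: 5428+0+34·23·21=21850 → min 7088 | W₂..W₅: k=2: 0+30975+4·25·36=34575; k=3: 2300+17388+4·23·36=23000; k=4: 4232+0+4·21·36=7256 → min 7256.
Length 5: W₁..W₅: k=1: 0+7256+34·4·36=12152; k=2: 3400+30975+34·25·36=64975; k=3: 5428+17388+34·23·36=50968; k=4: 7088+0+34·21·36=32792 → min 12152.
Optimal order: (W₁ (((W₂ W₃) W₄) W₅)) with cost 12152.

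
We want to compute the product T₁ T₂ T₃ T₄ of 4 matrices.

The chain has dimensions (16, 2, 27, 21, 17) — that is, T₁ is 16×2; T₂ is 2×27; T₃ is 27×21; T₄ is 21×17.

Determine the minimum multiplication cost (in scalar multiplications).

2392

Adjacent pairs: T₁T₂ = 16·2·27 = 864; T₂T₃ = 2·27·21 = 1134; T₃T₄ = 27·21·17 = 9639.
Length 3: T₁..T₃: k=1: 0+1134+16·2·21=1806; k=2: 864+0+16·27·21=9936 → min 1806 | T₂..T₄: k=2: 0+9639+2·27·17=10557; k=3: 1134+0+2·21·17=1848 → min 1848.
Length 4: T₁..T₄: k=1: 0+1848+16·2·17=2392; k=2: 864+9639+16·27·17=17847; k=3: 1806+0+16·21·17=7518 → min 2392.
Optimal order: (T₁ ((T₂ T₃) T₄)) with cost 2392.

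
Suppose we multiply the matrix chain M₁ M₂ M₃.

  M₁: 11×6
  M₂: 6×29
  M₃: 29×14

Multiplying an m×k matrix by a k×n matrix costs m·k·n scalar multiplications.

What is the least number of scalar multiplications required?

Order (M₁ (M₂ M₃)): (M₂ M₃): 6×29 by 29×14 → 6×14, cost 6·29·14 = 2436; (M₁ (M₂ M₃)): 11×6 by 6×14 → 11×14, cost 11·6·14 = 924; cumulative 3360. Total 3360.
Order ((M₁ M₂) M₃): (M₁ M₂): 11×6 by 6×29 → 11×29, cost 11·6·29 = 1914; ((M₁ M₂) M₃): 11×29 by 29×14 → 11×14, cost 11·29·14 = 4466; cumulative 6380. Total 6380.
Minimum: 3360.

3360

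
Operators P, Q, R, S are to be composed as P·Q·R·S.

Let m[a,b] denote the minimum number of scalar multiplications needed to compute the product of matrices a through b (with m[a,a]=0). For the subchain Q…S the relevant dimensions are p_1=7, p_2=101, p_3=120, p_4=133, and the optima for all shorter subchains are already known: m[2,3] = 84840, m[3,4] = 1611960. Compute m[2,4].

196560

m[2,4] = min over k∈[2,3] of m[2,k]+m[k+1,4]+p_{1}·p_k·p_{4}.
k=2: 0 + 1611960 + 7·101·133 = 1705991; k=3: 84840 + 0 + 7·120·133 = 196560.
Minimum: 196560 at k=3.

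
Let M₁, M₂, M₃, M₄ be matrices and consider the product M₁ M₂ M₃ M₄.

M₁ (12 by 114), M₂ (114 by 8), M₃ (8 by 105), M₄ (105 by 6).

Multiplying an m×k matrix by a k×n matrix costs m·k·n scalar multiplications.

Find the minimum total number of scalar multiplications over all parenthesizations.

16560

Adjacent pairs: M₁M₂ = 12·114·8 = 10944; M₂M₃ = 114·8·105 = 95760; M₃M₄ = 8·105·6 = 5040.
Length 3: M₁..M₃: k=1: 0+95760+12·114·105=239400; k=2: 10944+0+12·8·105=21024 → min 21024 | M₂..M₄: k=2: 0+5040+114·8·6=10512; k=3: 95760+0+114·105·6=167580 → min 10512.
Length 4: M₁..M₄: k=1: 0+10512+12·114·6=18720; k=2: 10944+5040+12·8·6=16560; k=3: 21024+0+12·105·6=28584 → min 16560.
Optimal order: ((M₁ M₂) (M₃ M₄)) with cost 16560.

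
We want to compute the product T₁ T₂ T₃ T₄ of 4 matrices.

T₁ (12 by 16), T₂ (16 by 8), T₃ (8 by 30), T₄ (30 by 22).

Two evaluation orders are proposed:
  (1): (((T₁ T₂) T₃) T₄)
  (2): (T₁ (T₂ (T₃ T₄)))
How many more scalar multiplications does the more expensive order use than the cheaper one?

16

Order (1) = (((T₁ T₂) T₃) T₄): (T₁ T₂): 12×16 by 16×8 → 12×8, cost 12·16·8 = 1536; ((T₁ T₂) T₃): 12×8 by 8×30 → 12×30, cost 12·8·30 = 2880; cumulative 4416; (((T₁ T₂) T₃) T₄): 12×30 by 30×22 → 12×22, cost 12·30·22 = 7920; cumulative 12336. Total 12336.
Order (2) = (T₁ (T₂ (T₃ T₄))): (T₃ T₄): 8×30 by 30×22 → 8×22, cost 8·30·22 = 5280; (T₂ (T₃ T₄)): 16×8 by 8×22 → 16×22, cost 16·8·22 = 2816; cumulative 8096; (T₁ (T₂ (T₃ T₄))): 12×16 by 16×22 → 12×22, cost 12·16·22 = 4224; cumulative 12320. Total 12320.
Difference: |12336 − 12320| = 16.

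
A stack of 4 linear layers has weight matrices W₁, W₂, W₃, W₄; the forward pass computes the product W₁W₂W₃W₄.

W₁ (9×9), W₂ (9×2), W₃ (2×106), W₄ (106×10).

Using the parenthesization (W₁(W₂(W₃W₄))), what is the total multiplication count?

(W₃W₄): 2×106 by 106×10 → 2×10, cost 2·106·10 = 2120
(W₂(W₃W₄)): 9×2 by 2×10 → 9×10, cost 9·2·10 = 180; cumulative 2300
(W₁(W₂(W₃W₄))): 9×9 by 9×10 → 9×10, cost 9·9·10 = 810; cumulative 3110
Total: 3110 scalar multiplications.

3110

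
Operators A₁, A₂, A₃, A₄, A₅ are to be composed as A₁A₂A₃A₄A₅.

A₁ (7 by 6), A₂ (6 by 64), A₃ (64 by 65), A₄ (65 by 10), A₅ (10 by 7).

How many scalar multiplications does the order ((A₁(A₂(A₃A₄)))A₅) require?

(A₃A₄): 64×65 by 65×10 → 64×10, cost 64·65·10 = 41600
(A₂(A₃A₄)): 6×64 by 64×10 → 6×10, cost 6·64·10 = 3840; cumulative 45440
(A₁(A₂(A₃A₄))): 7×6 by 6×10 → 7×10, cost 7·6·10 = 420; cumulative 45860
((A₁(A₂(A₃A₄)))A₅): 7×10 by 10×7 → 7×7, cost 7·10·7 = 490; cumulative 46350
Total: 46350 scalar multiplications.

46350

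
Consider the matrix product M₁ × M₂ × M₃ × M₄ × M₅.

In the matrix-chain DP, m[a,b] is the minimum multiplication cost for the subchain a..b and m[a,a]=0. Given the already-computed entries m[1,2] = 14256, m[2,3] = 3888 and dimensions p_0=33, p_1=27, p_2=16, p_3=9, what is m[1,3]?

11907

m[1,3] = min over k∈[1,2] of m[1,k]+m[k+1,3]+p_{0}·p_k·p_{3}.
k=1: 0 + 3888 + 33·27·9 = 11907; k=2: 14256 + 0 + 33·16·9 = 19008.
Minimum: 11907 at k=1.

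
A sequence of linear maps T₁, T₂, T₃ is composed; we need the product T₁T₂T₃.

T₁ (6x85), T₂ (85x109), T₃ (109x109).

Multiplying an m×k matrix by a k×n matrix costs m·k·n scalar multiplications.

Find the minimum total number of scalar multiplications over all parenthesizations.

126876

Order (T₁(T₂T₃)): (T₂T₃): 85×109 by 109×109 → 85×109, cost 85·109·109 = 1009885; (T₁(T₂T₃)): 6×85 by 85×109 → 6×109, cost 6·85·109 = 55590; cumulative 1065475. Total 1065475.
Order ((T₁T₂)T₃): (T₁T₂): 6×85 by 85×109 → 6×109, cost 6·85·109 = 55590; ((T₁T₂)T₃): 6×109 by 109×109 → 6×109, cost 6·109·109 = 71286; cumulative 126876. Total 126876.
Minimum: 126876.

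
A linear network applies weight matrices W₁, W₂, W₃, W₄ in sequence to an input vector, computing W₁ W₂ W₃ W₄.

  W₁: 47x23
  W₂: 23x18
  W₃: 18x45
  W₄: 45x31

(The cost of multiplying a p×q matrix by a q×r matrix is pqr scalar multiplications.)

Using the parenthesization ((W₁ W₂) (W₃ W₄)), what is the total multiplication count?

70794

(W₁ W₂): 47×23 by 23×18 → 47×18, cost 47·23·18 = 19458
(W₃ W₄): 18×45 by 45×31 → 18×31, cost 18·45·31 = 25110
((W₁ W₂) (W₃ W₄)): 47×18 by 18×31 → 47×31, cost 47·18·31 = 26226; cumulative 70794
Total: 70794 scalar multiplications.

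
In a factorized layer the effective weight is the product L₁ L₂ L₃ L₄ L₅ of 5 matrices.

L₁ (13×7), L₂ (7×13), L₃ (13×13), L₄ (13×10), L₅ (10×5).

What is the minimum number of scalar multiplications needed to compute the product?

2405

Adjacent pairs: L₁L₂ = 13·7·13 = 1183; L₂L₃ = 7·13·13 = 1183; L₃L₄ = 13·13·10 = 1690; L₄L₅ = 13·10·5 = 650.
Length 3: L₁..L₃: k=1: 0+1183+13·7·13=2366; k=2: 1183+0+13·13·13=3380 → min 2366 | L₂..L₄: k=2: 0+1690+7·13·10=2600; k=3: 1183+0+7·13·10=2093 → min 2093 | L₃..L₅: k=3: 0+650+13·13·5=1495; k=4: 1690+0+13·10·5=2340 → min 1495.
Length 4: L₁..L₄: k=1: 0+2093+13·7·10=3003; k=2: 1183+1690+13·13·10=4563; k=3: 2366+0+13·13·10=4056 → min 3003 | L₂..L₅: k=2: 0+1495+7·13·5=1950; k=3: 1183+650+7·13·5=2288; k=4: 2093+0+7·10·5=2443 → min 1950.
Length 5: L₁..L₅: k=1: 0+1950+13·7·5=2405; k=2: 1183+1495+13·13·5=3523; k=3: 2366+650+13·13·5=3861; k=4: 3003+0+13·10·5=3653 → min 2405.
Optimal order: (L₁ (L₂ (L₃ (L₄ L₅)))) with cost 2405.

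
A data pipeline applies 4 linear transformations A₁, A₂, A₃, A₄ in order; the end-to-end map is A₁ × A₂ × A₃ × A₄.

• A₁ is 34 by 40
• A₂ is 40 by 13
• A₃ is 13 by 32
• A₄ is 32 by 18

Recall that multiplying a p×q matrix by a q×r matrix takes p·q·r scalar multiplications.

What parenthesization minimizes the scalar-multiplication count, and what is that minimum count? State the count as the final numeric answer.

Adjacent pairs: A₁A₂ = 34·40·13 = 17680; A₂A₃ = 40·13·32 = 16640; A₃A₄ = 13·32·18 = 7488.
Length 3: A₁..A₃: k=1: 0+16640+34·40·32=60160; k=2: 17680+0+34·13·32=31824 → min 31824 | A₂..A₄: k=2: 0+7488+40·13·18=16848; k=3: 16640+0+40·32·18=39680 → min 16848.
Length 4: A₁..A₄: k=1: 0+16848+34·40·18=41328; k=2: 17680+7488+34·13·18=33124; k=3: 31824+0+34·32·18=51408 → min 33124.
Optimal parenthesization: ((A₁ × A₂) × (A₃ × A₄)) with cost 33124.

33124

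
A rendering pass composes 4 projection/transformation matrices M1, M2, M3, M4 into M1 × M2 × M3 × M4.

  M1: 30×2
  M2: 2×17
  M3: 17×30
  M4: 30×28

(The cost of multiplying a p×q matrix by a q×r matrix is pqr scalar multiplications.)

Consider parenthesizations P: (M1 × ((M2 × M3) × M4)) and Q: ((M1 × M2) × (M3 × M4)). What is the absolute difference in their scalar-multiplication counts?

Order P = (M1 × ((M2 × M3) × M4)): (M2 × M3): 2×17 by 17×30 → 2×30, cost 2·17·30 = 1020; ((M2 × M3) × M4): 2×30 by 30×28 → 2×28, cost 2·30·28 = 1680; cumulative 2700; (M1 × ((M2 × M3) × M4)): 30×2 by 2×28 → 30×28, cost 30·2·28 = 1680; cumulative 4380. Total 4380.
Order Q = ((M1 × M2) × (M3 × M4)): (M1 × M2): 30×2 by 2×17 → 30×17, cost 30·2·17 = 1020; (M3 × M4): 17×30 by 30×28 → 17×28, cost 17·30·28 = 14280; ((M1 × M2) × (M3 × M4)): 30×17 by 17×28 → 30×28, cost 30·17·28 = 14280; cumulative 29580. Total 29580.
Difference: |4380 − 29580| = 25200.

25200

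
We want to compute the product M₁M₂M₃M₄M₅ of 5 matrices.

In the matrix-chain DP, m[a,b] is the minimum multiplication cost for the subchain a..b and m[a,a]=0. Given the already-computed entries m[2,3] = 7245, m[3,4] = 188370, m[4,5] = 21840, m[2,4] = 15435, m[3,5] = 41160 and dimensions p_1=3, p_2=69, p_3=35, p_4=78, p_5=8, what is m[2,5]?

17307

m[2,5] = min over k∈[2,4] of m[2,k]+m[k+1,5]+p_{1}·p_k·p_{5}.
k=2: 0 + 41160 + 3·69·8 = 42816; k=3: 7245 + 21840 + 3·35·8 = 29925; k=4: 15435 + 0 + 3·78·8 = 17307.
Minimum: 17307 at k=4.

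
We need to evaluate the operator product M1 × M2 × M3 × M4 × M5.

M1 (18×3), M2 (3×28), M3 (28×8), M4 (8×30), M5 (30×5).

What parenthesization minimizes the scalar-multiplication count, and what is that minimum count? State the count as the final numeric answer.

Adjacent pairs: M1M2 = 18·3·28 = 1512; M2M3 = 3·28·8 = 672; M3M4 = 28·8·30 = 6720; M4M5 = 8·30·5 = 1200.
Length 3: M1..M3: k=1: 0+672+18·3·8=1104; k=2: 1512+0+18·28·8=5544 → min 1104 | M2..M4: k=2: 0+6720+3·28·30=9240; k=3: 672+0+3·8·30=1392 → min 1392 | M3..M5: k=3: 0+1200+28·8·5=2320; k=4: 6720+0+28·30·5=10920 → min 2320.
Length 4: M1..M4: k=1: 0+1392+18·3·30=3012; k=2: 1512+6720+18·28·30=23352; k=3: 1104+0+18·8·30=5424 → min 3012 | M2..M5: k=2: 0+2320+3·28·5=2740; k=3: 672+1200+3·8·5=1992; k=4: 1392+0+3·30·5=1842 → min 1842.
Length 5: M1..M5: k=1: 0+1842+18·3·5=2112; k=2: 1512+2320+18·28·5=6352; k=3: 1104+1200+18·8·5=3024; k=4: 3012+0+18·30·5=5712 → min 2112.
Optimal parenthesization: (M1 × (((M2 × M3) × M4) × M5)) with cost 2112.

2112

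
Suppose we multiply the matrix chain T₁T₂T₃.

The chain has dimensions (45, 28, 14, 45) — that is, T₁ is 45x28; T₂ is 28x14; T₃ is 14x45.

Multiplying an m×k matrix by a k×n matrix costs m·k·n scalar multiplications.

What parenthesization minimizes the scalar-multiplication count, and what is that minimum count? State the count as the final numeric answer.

(T₁(T₂T₃)): cost 74340.
((T₁T₂)T₃): cost 45990.
Optimal: ((T₁T₂)T₃) with cost 45990.

45990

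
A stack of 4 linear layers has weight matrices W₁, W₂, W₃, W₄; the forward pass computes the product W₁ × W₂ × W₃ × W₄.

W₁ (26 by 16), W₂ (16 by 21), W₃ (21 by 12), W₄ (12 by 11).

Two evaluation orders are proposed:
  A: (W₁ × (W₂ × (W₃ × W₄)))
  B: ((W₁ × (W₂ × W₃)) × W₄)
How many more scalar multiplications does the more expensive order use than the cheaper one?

Order A = (W₁ × (W₂ × (W₃ × W₄))): (W₃ × W₄): 21×12 by 12×11 → 21×11, cost 21·12·11 = 2772; (W₂ × (W₃ × W₄)): 16×21 by 21×11 → 16×11, cost 16·21·11 = 3696; cumulative 6468; (W₁ × (W₂ × (W₃ × W₄))): 26×16 by 16×11 → 26×11, cost 26·16·11 = 4576; cumulative 11044. Total 11044.
Order B = ((W₁ × (W₂ × W₃)) × W₄): (W₂ × W₃): 16×21 by 21×12 → 16×12, cost 16·21·12 = 4032; (W₁ × (W₂ × W₃)): 26×16 by 16×12 → 26×12, cost 26·16·12 = 4992; cumulative 9024; ((W₁ × (W₂ × W₃)) × W₄): 26×12 by 12×11 → 26×11, cost 26·12·11 = 3432; cumulative 12456. Total 12456.
Difference: |11044 − 12456| = 1412.

1412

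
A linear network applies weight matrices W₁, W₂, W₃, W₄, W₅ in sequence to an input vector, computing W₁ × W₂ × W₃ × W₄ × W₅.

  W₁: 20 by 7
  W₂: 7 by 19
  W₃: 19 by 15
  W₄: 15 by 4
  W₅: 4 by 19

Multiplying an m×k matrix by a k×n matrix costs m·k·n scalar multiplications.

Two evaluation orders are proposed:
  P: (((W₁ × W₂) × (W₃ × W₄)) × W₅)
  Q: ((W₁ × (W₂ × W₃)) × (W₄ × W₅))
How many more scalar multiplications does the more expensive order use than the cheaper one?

Order P = (((W₁ × W₂) × (W₃ × W₄)) × W₅): (W₁ × W₂): 20×7 by 7×19 → 20×19, cost 20·7·19 = 2660; (W₃ × W₄): 19×15 by 15×4 → 19×4, cost 19·15·4 = 1140; ((W₁ × W₂) × (W₃ × W₄)): 20×19 by 19×4 → 20×4, cost 20·19·4 = 1520; cumulative 5320; (((W₁ × W₂) × (W₃ × W₄)) × W₅): 20×4 by 4×19 → 20×19, cost 20·4·19 = 1520; cumulative 6840. Total 6840.
Order Q = ((W₁ × (W₂ × W₃)) × (W₄ × W₅)): (W₂ × W₃): 7×19 by 19×15 → 7×15, cost 7·19·15 = 1995; (W₁ × (W₂ × W₃)): 20×7 by 7×15 → 20×15, cost 20·7·15 = 2100; cumulative 4095; (W₄ × W₅): 15×4 by 4×19 → 15×19, cost 15·4·19 = 1140; ((W₁ × (W₂ × W₃)) × (W₄ × W₅)): 20×15 by 15×19 → 20×19, cost 20·15·19 = 5700; cumulative 10935. Total 10935.
Difference: |6840 − 10935| = 4095.

4095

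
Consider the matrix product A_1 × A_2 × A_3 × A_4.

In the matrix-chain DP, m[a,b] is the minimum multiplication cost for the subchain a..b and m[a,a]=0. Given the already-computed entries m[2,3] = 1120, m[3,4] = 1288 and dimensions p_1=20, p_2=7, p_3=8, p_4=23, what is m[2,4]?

m[2,4] = min over k∈[2,3] of m[2,k]+m[k+1,4]+p_{1}·p_k·p_{4}.
k=2: 0 + 1288 + 20·7·23 = 4508; k=3: 1120 + 0 + 20·8·23 = 4800.
Minimum: 4508 at k=2.

4508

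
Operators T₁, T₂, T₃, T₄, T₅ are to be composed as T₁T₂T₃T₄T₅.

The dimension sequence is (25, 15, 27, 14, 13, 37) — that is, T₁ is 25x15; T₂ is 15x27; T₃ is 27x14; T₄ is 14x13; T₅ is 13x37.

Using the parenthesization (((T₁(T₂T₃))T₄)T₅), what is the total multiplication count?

27495

(T₂T₃): 15×27 by 27×14 → 15×14, cost 15·27·14 = 5670
(T₁(T₂T₃)): 25×15 by 15×14 → 25×14, cost 25·15·14 = 5250; cumulative 10920
((T₁(T₂T₃))T₄): 25×14 by 14×13 → 25×13, cost 25·14·13 = 4550; cumulative 15470
(((T₁(T₂T₃))T₄)T₅): 25×13 by 13×37 → 25×37, cost 25·13·37 = 12025; cumulative 27495
Total: 27495 scalar multiplications.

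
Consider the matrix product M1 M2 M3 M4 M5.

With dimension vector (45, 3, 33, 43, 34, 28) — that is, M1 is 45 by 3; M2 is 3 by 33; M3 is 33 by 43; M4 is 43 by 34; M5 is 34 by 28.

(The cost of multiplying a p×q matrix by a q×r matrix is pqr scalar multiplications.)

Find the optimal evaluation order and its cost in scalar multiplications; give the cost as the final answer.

Adjacent pairs: M1M2 = 45·3·33 = 4455; M2M3 = 3·33·43 = 4257; M3M4 = 33·43·34 = 48246; M4M5 = 43·34·28 = 40936.
Length 3: M1..M3: k=1: 0+4257+45·3·43=10062; k=2: 4455+0+45·33·43=68310 → min 10062 | M2..M4: k=2: 0+48246+3·33·34=51612; k=3: 4257+0+3·43·34=8643 → min 8643 | M3..M5: k=3: 0+40936+33·43·28=80668; k=4: 48246+0+33·34·28=79662 → min 79662.
Length 4: M1..M4: k=1: 0+8643+45·3·34=13233; k=2: 4455+48246+45·33·34=103191; k=3: 10062+0+45·43·34=75852 → min 13233 | M2..M5: k=2: 0+79662+3·33·28=82434; k=3: 4257+40936+3·43·28=48805; k=4: 8643+0+3·34·28=11499 → min 11499.
Length 5: M1..M5: k=1: 0+11499+45·3·28=15279; k=2: 4455+79662+45·33·28=125697; k=3: 10062+40936+45·43·28=105178; k=4: 13233+0+45·34·28=56073 → min 15279.
Optimal parenthesization: (M1 (((M2 M3) M4) M5)) with cost 15279.

15279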